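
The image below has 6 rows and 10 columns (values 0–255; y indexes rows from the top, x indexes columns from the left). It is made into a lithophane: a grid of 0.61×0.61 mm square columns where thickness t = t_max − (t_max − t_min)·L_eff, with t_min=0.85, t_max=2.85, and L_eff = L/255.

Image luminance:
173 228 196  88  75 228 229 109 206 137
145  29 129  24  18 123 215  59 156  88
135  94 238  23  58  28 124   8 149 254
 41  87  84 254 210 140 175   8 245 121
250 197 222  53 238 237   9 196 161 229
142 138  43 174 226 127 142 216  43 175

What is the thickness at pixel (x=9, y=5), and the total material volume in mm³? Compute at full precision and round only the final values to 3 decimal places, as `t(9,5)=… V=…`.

t(9,5)=1.477 V=39.263

span = t_max - t_min = 2.85 - 0.85 = 2.000
L(9,5) = 175, L_eff = 175/255 = 0.686275
t(9,5) = 2.85 - 2.000·0.686275 = 1.477
Σt over all 6·10 pixels = 8969/85 ≈ 105.5176471
V = pitch²·Σt = 0.61²·8969/85 = 39.263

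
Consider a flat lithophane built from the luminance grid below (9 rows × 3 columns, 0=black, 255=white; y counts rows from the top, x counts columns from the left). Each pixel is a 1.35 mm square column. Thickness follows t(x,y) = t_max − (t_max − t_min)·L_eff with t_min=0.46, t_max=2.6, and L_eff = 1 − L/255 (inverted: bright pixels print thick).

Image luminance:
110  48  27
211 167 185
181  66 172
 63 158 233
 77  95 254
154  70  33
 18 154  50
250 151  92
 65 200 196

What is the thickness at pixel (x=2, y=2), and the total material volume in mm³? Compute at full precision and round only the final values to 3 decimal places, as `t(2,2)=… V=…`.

span = t_max - t_min = 2.6 - 0.46 = 2.140
L(2,2) = 172, L_eff = 1 - 172/255 = 0.325490 (inverted)
t(2,2) = 2.6 - 2.140·0.325490 = 1.903
Σt over all 9·3 pixels = 35381/850 ≈ 41.6247059
V = pitch²·Σt = 1.35²·35381/850 = 75.861

t(2,2)=1.903 V=75.861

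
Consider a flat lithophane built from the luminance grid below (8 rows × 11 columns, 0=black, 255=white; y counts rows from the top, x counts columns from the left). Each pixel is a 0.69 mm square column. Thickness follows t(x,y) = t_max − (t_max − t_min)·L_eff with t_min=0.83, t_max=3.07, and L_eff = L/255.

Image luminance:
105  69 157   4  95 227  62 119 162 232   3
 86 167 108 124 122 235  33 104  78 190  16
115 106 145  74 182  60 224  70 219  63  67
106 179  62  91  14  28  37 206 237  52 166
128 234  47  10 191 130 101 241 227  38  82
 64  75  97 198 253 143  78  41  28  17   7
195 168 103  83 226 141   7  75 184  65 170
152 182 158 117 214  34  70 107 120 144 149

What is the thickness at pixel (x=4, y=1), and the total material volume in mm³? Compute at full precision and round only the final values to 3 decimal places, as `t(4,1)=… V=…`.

t(4,1)=1.998 V=85.567

span = t_max - t_min = 3.07 - 0.83 = 2.240
L(4,1) = 122, L_eff = 122/255 = 0.478431
t(4,1) = 3.07 - 2.240·0.478431 = 1.998
Σt over all 8·11 pixels = 9166/51 ≈ 179.7254902
V = pitch²·Σt = 0.69²·9166/51 = 85.567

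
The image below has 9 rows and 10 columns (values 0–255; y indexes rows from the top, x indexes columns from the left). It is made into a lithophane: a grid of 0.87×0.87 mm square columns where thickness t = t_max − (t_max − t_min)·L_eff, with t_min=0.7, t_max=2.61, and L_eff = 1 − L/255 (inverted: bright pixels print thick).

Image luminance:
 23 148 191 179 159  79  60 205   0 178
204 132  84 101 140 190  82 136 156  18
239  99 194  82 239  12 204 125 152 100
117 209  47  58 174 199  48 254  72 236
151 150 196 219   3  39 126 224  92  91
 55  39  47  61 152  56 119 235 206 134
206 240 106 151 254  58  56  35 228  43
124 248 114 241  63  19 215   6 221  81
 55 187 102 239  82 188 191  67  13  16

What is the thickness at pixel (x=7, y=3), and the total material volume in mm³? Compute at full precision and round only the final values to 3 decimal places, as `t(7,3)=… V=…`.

span = t_max - t_min = 2.61 - 0.7 = 1.910
L(7,3) = 254, L_eff = 1 - 254/255 = 0.003922 (inverted)
t(7,3) = 2.61 - 1.910·0.003922 = 2.603
Σt over all 9·10 pixels = 3816179/25500 ≈ 149.6540784
V = pitch²·Σt = 0.87²·3816179/25500 = 113.273

t(7,3)=2.603 V=113.273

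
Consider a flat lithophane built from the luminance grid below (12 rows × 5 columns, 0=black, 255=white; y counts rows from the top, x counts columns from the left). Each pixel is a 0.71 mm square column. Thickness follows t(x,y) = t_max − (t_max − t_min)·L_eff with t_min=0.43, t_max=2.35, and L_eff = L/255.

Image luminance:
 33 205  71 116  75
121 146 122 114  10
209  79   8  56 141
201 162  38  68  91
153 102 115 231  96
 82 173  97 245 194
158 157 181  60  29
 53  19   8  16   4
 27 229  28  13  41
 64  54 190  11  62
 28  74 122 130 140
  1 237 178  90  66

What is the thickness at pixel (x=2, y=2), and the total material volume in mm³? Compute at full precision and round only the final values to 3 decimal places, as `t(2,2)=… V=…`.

span = t_max - t_min = 2.35 - 0.43 = 1.920
L(2,2) = 8, L_eff = 8/255 = 0.031373
t(2,2) = 2.35 - 1.920·0.031373 = 2.290
Σt over all 12·5 pixels = 203241/2125 ≈ 95.6428235
V = pitch²·Σt = 0.71²·203241/2125 = 48.214

t(2,2)=2.290 V=48.214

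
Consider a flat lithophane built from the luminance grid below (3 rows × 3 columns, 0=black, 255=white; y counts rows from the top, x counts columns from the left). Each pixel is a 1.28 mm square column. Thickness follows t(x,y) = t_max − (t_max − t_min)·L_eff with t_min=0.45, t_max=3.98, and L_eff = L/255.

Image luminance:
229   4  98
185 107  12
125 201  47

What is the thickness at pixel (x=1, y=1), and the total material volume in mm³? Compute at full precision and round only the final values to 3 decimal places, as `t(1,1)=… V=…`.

t(1,1)=2.499 V=35.825

span = t_max - t_min = 3.98 - 0.45 = 3.530
L(1,1) = 107, L_eff = 107/255 = 0.419608
t(1,1) = 3.98 - 3.530·0.419608 = 2.499
Σt over all 3·3 pixels = 92931/4250 ≈ 21.8661176
V = pitch²·Σt = 1.28²·92931/4250 = 35.825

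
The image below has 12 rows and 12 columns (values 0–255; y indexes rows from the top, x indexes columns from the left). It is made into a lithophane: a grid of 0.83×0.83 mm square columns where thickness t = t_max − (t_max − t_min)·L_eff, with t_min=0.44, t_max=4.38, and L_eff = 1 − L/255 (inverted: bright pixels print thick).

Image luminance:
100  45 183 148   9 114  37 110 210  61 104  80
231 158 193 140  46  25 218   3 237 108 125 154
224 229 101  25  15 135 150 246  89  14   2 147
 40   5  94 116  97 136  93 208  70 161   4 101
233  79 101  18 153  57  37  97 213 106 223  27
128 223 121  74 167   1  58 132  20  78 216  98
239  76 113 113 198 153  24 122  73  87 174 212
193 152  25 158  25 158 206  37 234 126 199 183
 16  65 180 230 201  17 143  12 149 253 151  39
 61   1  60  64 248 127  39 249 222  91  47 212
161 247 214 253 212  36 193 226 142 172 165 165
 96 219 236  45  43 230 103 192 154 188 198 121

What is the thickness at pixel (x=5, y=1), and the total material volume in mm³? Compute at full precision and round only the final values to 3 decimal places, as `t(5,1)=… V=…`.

t(5,1)=0.826 V=237.043

span = t_max - t_min = 4.38 - 0.44 = 3.940
L(5,1) = 25, L_eff = 1 - 25/255 = 0.901961 (inverted)
t(5,1) = 4.38 - 3.940·0.901961 = 0.826
Σt over all 12·12 pixels = 4387133/12750 ≈ 344.0888627
V = pitch²·Σt = 0.83²·4387133/12750 = 237.043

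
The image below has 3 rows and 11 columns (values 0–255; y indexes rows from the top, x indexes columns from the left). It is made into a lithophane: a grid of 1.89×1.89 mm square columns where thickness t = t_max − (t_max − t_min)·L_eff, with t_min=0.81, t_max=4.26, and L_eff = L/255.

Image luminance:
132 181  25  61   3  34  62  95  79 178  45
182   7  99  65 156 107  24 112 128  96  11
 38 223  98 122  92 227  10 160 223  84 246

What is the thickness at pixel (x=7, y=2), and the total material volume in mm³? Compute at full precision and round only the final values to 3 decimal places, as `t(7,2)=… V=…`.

t(7,2)=2.095 V=337.608

span = t_max - t_min = 4.26 - 0.81 = 3.450
L(7,2) = 160, L_eff = 160/255 = 0.627451
t(7,2) = 4.26 - 3.450·0.627451 = 2.095
Σt over all 3·11 pixels = 160671/1700 ≈ 94.5123529
V = pitch²·Σt = 1.89²·160671/1700 = 337.608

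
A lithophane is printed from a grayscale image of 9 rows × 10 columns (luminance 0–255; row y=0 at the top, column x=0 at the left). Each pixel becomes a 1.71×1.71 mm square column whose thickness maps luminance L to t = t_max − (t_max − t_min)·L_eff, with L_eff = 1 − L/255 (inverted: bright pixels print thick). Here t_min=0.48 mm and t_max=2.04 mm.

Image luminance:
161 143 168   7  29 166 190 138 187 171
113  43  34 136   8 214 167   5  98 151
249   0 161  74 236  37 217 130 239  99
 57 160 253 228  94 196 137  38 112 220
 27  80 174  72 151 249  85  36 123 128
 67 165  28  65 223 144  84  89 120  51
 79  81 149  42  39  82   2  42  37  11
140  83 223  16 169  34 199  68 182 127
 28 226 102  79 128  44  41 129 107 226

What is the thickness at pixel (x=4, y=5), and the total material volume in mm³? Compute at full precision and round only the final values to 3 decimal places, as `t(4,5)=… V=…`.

span = t_max - t_min = 2.04 - 0.48 = 1.560
L(4,5) = 223, L_eff = 1 - 223/255 = 0.125490 (inverted)
t(4,5) = 2.04 - 1.560·0.125490 = 1.844
Σt over all 9·10 pixels = 226246/2125 ≈ 106.4687059
V = pitch²·Σt = 1.71²·226246/2125 = 311.325

t(4,5)=1.844 V=311.325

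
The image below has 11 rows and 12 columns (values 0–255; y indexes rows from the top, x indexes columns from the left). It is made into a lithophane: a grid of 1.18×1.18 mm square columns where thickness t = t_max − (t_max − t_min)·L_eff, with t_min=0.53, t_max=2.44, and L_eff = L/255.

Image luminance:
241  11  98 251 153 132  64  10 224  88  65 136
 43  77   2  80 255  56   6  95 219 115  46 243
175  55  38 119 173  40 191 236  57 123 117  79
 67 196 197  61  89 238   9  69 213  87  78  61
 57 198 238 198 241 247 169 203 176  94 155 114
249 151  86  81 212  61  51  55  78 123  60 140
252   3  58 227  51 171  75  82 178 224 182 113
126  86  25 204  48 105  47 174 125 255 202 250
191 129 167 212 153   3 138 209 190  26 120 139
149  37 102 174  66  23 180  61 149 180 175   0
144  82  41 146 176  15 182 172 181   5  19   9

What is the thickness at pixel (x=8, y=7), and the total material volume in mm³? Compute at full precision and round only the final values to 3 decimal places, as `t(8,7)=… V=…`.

span = t_max - t_min = 2.44 - 0.53 = 1.910
L(8,7) = 125, L_eff = 125/255 = 0.490196
t(8,7) = 2.44 - 1.910·0.490196 = 1.504
Σt over all 11·12 pixels = 1698449/8500 ≈ 199.8175294
V = pitch²·Σt = 1.18²·1698449/8500 = 278.226

t(8,7)=1.504 V=278.226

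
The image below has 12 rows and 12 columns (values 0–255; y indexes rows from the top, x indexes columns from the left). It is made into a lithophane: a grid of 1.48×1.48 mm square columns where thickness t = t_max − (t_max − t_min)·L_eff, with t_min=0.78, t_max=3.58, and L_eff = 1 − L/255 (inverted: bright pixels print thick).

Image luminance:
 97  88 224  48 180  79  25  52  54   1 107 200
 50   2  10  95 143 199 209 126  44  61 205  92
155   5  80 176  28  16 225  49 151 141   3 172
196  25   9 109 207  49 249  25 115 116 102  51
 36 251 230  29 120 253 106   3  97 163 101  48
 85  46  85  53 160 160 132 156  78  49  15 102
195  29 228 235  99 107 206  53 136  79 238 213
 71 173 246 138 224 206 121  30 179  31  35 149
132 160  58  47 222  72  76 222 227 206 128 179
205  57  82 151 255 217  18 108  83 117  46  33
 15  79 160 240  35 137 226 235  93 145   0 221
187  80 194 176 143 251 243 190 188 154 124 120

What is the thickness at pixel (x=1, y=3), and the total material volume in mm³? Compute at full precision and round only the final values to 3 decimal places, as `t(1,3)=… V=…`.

t(1,3)=1.055 V=668.393

span = t_max - t_min = 3.58 - 0.78 = 2.800
L(1,3) = 25, L_eff = 1 - 25/255 = 0.901961 (inverted)
t(1,3) = 3.58 - 2.800·0.901961 = 1.055
Σt over all 12·12 pixels = 22886/75 ≈ 305.1466667
V = pitch²·Σt = 1.48²·22886/75 = 668.393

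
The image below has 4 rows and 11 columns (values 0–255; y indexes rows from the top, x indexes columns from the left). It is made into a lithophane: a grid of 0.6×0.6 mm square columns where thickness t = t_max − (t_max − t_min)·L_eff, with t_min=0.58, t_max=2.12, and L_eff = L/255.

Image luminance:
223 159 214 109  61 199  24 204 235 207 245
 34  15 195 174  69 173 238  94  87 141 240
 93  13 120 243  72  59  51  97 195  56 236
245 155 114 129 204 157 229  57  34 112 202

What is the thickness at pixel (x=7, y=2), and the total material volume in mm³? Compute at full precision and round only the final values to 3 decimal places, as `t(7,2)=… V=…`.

span = t_max - t_min = 2.12 - 0.58 = 1.540
L(7,2) = 97, L_eff = 97/255 = 0.380392
t(7,2) = 2.12 - 1.540·0.380392 = 1.534
Σt over all 4·11 pixels = 236973/4250 ≈ 55.7583529
V = pitch²·Σt = 0.6²·236973/4250 = 20.073

t(7,2)=1.534 V=20.073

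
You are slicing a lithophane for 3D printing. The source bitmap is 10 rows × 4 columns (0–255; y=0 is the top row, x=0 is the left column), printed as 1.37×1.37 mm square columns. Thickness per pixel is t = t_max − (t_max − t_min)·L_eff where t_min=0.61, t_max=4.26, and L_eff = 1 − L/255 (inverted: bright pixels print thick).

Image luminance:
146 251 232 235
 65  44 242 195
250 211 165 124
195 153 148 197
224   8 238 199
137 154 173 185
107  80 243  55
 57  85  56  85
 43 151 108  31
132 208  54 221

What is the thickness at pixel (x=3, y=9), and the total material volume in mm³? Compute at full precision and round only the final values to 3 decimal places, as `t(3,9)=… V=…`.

t(3,9)=3.773 V=203.953

span = t_max - t_min = 4.26 - 0.61 = 3.650
L(3,9) = 221, L_eff = 1 - 221/255 = 0.133333 (inverted)
t(3,9) = 4.26 - 3.650·0.133333 = 3.773
Σt over all 10·4 pixels = 554191/5100 ≈ 108.6649020
V = pitch²·Σt = 1.37²·554191/5100 = 203.953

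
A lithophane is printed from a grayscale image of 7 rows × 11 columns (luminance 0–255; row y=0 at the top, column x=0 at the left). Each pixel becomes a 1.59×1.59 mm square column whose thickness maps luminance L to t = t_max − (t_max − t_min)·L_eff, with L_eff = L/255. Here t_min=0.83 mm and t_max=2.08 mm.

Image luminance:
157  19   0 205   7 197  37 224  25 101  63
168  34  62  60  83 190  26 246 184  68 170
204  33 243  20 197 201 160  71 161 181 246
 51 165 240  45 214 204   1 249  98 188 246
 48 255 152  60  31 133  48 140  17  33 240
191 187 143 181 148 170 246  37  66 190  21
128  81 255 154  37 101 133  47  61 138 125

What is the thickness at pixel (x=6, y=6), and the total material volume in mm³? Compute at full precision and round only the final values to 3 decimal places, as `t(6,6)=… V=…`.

t(6,6)=1.428 V=284.184

span = t_max - t_min = 2.08 - 0.83 = 1.250
L(6,6) = 133, L_eff = 133/255 = 0.521569
t(6,6) = 2.08 - 1.250·0.521569 = 1.428
Σt over all 7·11 pixels = 112.41
V = pitch²·Σt = 1.59²·112.41 = 284.184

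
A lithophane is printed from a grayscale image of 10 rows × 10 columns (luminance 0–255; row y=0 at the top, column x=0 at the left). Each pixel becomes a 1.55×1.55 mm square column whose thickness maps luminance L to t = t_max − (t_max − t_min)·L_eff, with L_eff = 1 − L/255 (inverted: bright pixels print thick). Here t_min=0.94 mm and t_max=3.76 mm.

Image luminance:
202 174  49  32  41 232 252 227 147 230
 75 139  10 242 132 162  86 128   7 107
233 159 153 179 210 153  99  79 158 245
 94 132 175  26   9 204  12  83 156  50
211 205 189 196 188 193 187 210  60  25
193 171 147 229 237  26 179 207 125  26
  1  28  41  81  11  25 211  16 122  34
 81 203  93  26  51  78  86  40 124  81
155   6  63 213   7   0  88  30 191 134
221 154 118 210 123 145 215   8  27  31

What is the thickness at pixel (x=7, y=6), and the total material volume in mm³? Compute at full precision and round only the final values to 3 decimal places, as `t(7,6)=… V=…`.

t(7,6)=1.117 V=546.228

span = t_max - t_min = 3.76 - 0.94 = 2.820
L(7,6) = 16, L_eff = 1 - 16/255 = 0.937255 (inverted)
t(7,6) = 3.76 - 2.820·0.937255 = 1.117
Σt over all 10·10 pixels = 966273/4250 ≈ 227.3583529
V = pitch²·Σt = 1.55²·966273/4250 = 546.228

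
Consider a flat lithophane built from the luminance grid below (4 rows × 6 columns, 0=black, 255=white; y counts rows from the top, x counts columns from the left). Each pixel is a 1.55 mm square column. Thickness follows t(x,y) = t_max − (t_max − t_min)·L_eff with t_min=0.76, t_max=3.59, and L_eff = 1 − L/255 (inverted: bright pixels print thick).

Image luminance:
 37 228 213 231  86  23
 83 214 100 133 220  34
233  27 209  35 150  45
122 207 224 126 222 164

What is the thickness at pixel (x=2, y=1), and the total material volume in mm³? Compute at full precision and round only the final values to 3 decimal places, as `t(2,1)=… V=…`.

t(2,1)=1.870 V=133.569

span = t_max - t_min = 3.59 - 0.76 = 2.830
L(2,1) = 100, L_eff = 1 - 100/255 = 0.607843 (inverted)
t(2,1) = 3.59 - 2.830·0.607843 = 1.870
Σt over all 4·6 pixels = 55.596
V = pitch²·Σt = 1.55²·55.596 = 133.569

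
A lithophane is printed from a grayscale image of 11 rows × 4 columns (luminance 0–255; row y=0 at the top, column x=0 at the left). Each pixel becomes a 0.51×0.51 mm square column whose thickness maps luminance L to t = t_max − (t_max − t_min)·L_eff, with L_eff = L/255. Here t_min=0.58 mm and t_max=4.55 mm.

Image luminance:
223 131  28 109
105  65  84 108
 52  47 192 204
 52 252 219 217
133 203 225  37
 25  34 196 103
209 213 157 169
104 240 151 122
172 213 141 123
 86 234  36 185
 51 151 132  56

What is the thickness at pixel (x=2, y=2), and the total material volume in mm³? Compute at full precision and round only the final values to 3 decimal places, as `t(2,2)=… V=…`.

t(2,2)=1.561 V=27.820

span = t_max - t_min = 4.55 - 0.58 = 3.970
L(2,2) = 192, L_eff = 192/255 = 0.752941
t(2,2) = 4.55 - 3.970·0.752941 = 1.561
Σt over all 11·4 pixels = 2727467/25500 ≈ 106.9594902
V = pitch²·Σt = 0.51²·2727467/25500 = 27.820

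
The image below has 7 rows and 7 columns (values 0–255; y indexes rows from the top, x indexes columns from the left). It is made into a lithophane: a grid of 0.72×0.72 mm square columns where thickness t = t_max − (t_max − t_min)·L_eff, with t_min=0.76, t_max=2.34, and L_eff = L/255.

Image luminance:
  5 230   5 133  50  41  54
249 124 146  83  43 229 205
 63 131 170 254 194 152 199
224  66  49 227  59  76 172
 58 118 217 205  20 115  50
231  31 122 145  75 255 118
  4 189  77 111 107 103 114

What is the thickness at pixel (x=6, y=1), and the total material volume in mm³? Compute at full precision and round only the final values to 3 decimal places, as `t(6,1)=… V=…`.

t(6,1)=1.070 V=39.853

span = t_max - t_min = 2.34 - 0.76 = 1.580
L(6,1) = 205, L_eff = 205/255 = 0.803922
t(6,1) = 2.34 - 1.580·0.803922 = 1.070
Σt over all 7·7 pixels = 980173/12750 ≈ 76.8763137
V = pitch²·Σt = 0.72²·980173/12750 = 39.853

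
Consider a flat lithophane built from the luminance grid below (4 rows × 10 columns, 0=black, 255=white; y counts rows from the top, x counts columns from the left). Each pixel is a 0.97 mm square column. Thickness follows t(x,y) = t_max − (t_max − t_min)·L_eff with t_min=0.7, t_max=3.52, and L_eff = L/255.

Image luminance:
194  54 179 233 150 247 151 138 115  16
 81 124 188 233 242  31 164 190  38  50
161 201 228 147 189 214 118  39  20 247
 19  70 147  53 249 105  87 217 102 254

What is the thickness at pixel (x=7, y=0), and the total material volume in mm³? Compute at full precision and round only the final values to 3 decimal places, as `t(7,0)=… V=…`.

t(7,0)=1.994 V=73.325

span = t_max - t_min = 3.52 - 0.7 = 2.820
L(7,0) = 138, L_eff = 138/255 = 0.541176
t(7,0) = 3.52 - 2.820·0.541176 = 1.994
Σt over all 4·10 pixels = 66241/850 ≈ 77.9305882
V = pitch²·Σt = 0.97²·66241/850 = 73.325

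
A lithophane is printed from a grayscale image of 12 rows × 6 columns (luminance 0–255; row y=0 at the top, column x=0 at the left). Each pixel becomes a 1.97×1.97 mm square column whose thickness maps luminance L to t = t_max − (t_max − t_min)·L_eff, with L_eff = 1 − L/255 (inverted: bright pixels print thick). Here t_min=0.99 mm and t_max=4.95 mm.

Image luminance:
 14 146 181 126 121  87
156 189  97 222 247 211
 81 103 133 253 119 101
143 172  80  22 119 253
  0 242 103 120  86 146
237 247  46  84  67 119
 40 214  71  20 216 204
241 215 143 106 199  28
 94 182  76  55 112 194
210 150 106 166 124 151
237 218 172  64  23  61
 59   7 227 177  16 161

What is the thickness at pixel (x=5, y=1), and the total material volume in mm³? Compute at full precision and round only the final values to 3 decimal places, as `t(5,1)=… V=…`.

span = t_max - t_min = 4.95 - 0.99 = 3.960
L(5,1) = 211, L_eff = 1 - 211/255 = 0.172549 (inverted)
t(5,1) = 4.95 - 3.960·0.172549 = 4.267
Σt over all 12·6 pixels = 468666/2125 ≈ 220.5487059
V = pitch²·Σt = 1.97²·468666/2125 = 855.927

t(5,1)=4.267 V=855.927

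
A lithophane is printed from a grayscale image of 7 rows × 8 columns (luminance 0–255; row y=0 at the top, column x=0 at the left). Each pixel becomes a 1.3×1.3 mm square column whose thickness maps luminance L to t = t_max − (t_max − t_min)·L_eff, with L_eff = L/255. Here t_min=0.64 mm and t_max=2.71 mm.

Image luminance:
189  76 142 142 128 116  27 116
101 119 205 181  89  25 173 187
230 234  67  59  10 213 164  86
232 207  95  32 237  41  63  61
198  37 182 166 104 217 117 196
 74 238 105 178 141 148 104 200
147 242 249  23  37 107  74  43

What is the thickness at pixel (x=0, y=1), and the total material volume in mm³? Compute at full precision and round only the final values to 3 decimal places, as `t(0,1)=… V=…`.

span = t_max - t_min = 2.71 - 0.64 = 2.070
L(0,1) = 101, L_eff = 101/255 = 0.396078
t(0,1) = 2.71 - 2.070·0.396078 = 1.890
Σt over all 7·8 pixels = 390577/4250 ≈ 91.9004706
V = pitch²·Σt = 1.3²·390577/4250 = 155.312

t(0,1)=1.890 V=155.312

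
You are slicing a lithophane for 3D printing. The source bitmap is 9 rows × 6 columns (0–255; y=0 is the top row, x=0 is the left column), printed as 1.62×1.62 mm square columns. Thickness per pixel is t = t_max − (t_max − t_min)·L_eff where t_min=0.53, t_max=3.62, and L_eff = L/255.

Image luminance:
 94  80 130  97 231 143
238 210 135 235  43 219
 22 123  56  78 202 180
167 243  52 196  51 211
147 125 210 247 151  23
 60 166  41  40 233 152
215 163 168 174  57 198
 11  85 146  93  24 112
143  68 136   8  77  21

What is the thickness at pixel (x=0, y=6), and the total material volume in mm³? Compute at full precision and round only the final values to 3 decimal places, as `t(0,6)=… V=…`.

t(0,6)=1.015 V=292.633

span = t_max - t_min = 3.62 - 0.53 = 3.090
L(0,6) = 215, L_eff = 215/255 = 0.843137
t(0,6) = 3.62 - 3.090·0.843137 = 1.015
Σt over all 9·6 pixels = 94779/850 ≈ 111.5047059
V = pitch²·Σt = 1.62²·94779/850 = 292.633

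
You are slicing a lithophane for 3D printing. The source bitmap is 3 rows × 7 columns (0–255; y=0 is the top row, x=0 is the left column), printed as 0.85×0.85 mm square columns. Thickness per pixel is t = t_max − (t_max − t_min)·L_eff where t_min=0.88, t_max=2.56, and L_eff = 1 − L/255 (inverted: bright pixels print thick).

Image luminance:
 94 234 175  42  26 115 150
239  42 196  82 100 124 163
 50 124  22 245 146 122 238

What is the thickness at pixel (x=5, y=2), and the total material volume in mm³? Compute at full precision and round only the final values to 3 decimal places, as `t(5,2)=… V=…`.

span = t_max - t_min = 2.56 - 0.88 = 1.680
L(5,2) = 122, L_eff = 1 - 122/255 = 0.521569 (inverted)
t(5,2) = 2.56 - 1.680·0.521569 = 1.684
Σt over all 3·7 pixels = 77476/2125 ≈ 36.4592941
V = pitch²·Σt = 0.85²·77476/2125 = 26.342

t(5,2)=1.684 V=26.342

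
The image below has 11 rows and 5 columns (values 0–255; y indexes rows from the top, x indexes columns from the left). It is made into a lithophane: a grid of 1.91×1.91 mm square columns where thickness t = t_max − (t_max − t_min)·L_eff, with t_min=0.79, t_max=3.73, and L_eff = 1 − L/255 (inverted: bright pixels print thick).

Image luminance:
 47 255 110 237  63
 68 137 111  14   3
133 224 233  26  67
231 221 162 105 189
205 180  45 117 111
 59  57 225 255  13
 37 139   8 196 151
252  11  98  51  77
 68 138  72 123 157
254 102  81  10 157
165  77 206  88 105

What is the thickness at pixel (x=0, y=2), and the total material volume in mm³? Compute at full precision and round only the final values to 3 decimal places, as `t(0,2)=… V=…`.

span = t_max - t_min = 3.73 - 0.79 = 2.940
L(0,2) = 133, L_eff = 1 - 133/255 = 0.478431 (inverted)
t(0,2) = 3.73 - 2.940·0.478431 = 2.323
Σt over all 11·5 pixels = 1028473/8500 ≈ 120.9968235
V = pitch²·Σt = 1.91²·1028473/8500 = 441.409

t(0,2)=2.323 V=441.409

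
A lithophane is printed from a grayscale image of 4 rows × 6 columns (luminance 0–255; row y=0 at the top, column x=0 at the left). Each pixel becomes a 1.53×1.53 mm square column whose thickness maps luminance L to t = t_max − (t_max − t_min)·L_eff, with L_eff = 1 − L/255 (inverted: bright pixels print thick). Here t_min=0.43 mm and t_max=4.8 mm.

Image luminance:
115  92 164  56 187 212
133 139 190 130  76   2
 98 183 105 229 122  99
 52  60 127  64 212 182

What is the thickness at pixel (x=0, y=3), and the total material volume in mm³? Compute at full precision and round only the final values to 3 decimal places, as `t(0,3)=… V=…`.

span = t_max - t_min = 4.8 - 0.43 = 4.370
L(0,3) = 52, L_eff = 1 - 52/255 = 0.796078 (inverted)
t(0,3) = 4.8 - 4.370·0.796078 = 1.321
Σt over all 4·6 pixels = 1586833/25500 ≈ 62.2287451
V = pitch²·Σt = 1.53²·1586833/25500 = 145.671

t(0,3)=1.321 V=145.671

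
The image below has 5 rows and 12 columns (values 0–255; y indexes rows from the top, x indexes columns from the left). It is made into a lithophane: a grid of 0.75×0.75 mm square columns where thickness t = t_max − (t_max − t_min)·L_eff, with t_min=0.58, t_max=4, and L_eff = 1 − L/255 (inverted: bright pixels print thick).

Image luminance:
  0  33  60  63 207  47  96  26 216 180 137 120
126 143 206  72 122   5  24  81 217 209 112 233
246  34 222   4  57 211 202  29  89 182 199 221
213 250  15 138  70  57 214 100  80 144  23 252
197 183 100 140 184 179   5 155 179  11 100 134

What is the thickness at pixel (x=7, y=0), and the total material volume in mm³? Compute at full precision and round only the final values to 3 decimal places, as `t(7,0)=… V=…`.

t(7,0)=0.929 V=76.563

span = t_max - t_min = 4 - 0.58 = 3.420
L(7,0) = 26, L_eff = 1 - 26/255 = 0.898039 (inverted)
t(7,0) = 4 - 3.420·0.898039 = 0.929
Σt over all 5·12 pixels = 289239/2125 ≈ 136.1124706
V = pitch²·Σt = 0.75²·289239/2125 = 76.563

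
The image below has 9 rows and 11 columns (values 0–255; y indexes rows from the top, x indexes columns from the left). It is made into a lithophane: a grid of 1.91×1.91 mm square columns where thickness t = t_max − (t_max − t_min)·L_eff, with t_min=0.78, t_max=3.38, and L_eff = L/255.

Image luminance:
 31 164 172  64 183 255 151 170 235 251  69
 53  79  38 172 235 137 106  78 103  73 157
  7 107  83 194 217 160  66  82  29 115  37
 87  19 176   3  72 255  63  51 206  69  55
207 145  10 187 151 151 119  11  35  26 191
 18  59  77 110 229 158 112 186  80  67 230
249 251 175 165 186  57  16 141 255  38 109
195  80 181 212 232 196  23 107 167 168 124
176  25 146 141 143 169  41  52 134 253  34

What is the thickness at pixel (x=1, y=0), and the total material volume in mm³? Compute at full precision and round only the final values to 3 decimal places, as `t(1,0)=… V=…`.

span = t_max - t_min = 3.38 - 0.78 = 2.600
L(1,0) = 164, L_eff = 164/255 = 0.643137
t(1,0) = 3.38 - 2.600·0.643137 = 1.708
Σt over all 9·11 pixels = 532727/2550 ≈ 208.9125490
V = pitch²·Σt = 1.91²·532727/2550 = 762.134

t(1,0)=1.708 V=762.134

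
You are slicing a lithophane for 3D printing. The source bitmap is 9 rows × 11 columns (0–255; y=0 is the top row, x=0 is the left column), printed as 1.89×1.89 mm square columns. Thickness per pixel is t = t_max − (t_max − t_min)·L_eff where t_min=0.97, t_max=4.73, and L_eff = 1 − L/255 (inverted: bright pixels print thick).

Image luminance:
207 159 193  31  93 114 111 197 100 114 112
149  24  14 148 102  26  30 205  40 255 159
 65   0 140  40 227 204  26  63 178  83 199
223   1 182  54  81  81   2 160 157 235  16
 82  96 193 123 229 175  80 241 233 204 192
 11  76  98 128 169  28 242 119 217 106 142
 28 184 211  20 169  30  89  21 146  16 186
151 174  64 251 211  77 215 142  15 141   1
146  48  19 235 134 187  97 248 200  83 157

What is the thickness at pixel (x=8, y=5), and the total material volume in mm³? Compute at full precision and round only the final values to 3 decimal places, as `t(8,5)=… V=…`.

span = t_max - t_min = 4.73 - 0.97 = 3.760
L(8,5) = 217, L_eff = 1 - 217/255 = 0.149020 (inverted)
t(8,5) = 4.73 - 3.760·0.149020 = 4.170
Σt over all 9·11 pixels = 1413209/5100 ≈ 277.0998039
V = pitch²·Σt = 1.89²·1413209/5100 = 989.828

t(8,5)=4.170 V=989.828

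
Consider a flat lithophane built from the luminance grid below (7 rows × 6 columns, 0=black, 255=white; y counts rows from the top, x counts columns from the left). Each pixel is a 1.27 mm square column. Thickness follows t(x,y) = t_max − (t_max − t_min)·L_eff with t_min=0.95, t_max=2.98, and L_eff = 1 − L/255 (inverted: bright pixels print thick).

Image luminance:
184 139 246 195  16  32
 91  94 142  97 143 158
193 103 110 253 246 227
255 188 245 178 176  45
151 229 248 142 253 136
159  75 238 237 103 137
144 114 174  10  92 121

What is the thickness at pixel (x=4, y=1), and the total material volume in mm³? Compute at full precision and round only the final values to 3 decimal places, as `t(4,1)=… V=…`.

span = t_max - t_min = 2.98 - 0.95 = 2.030
L(4,1) = 143, L_eff = 1 - 143/255 = 0.439216 (inverted)
t(4,1) = 2.98 - 2.030·0.439216 = 2.088
Σt over all 7·6 pixels = 780269/8500 ≈ 91.7963529
V = pitch²·Σt = 1.27²·780269/8500 = 148.058

t(4,1)=2.088 V=148.058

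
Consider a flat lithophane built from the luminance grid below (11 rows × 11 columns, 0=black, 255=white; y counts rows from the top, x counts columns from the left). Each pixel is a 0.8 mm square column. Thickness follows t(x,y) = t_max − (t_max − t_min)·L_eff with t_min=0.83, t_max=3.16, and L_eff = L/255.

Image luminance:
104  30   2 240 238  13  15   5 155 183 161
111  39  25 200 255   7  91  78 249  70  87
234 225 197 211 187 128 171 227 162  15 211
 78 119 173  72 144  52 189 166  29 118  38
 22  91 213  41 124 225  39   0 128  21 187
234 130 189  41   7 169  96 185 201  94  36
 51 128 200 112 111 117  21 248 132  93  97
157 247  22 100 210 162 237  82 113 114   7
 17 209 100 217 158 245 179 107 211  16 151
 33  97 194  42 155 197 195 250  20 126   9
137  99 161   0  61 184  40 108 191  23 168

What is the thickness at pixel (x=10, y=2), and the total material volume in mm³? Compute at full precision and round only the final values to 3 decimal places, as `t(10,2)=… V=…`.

span = t_max - t_min = 3.16 - 0.83 = 2.330
L(10,2) = 211, L_eff = 211/255 = 0.827451
t(10,2) = 3.16 - 2.330·0.827451 = 1.232
Σt over all 11·11 pixels = 1048821/4250 ≈ 246.7814118
V = pitch²·Σt = 0.8²·1048821/4250 = 157.940

t(10,2)=1.232 V=157.940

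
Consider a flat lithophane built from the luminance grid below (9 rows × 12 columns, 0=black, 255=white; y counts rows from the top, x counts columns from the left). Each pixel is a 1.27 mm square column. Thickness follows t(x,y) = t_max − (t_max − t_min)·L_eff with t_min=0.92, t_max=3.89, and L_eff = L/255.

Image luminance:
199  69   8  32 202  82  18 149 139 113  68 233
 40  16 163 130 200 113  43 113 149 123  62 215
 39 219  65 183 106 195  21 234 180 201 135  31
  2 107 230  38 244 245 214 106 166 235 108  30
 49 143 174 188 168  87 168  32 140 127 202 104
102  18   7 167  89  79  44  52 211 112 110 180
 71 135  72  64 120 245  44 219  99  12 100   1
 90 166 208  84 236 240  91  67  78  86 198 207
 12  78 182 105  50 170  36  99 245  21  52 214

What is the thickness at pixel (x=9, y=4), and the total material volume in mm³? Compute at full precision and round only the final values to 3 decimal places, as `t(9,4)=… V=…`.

t(9,4)=2.411 V=434.095

span = t_max - t_min = 3.89 - 0.92 = 2.970
L(9,4) = 127, L_eff = 127/255 = 0.498039
t(9,4) = 3.89 - 2.970·0.498039 = 2.411
Σt over all 9·12 pixels = 2287683/8500 ≈ 269.1391765
V = pitch²·Σt = 1.27²·2287683/8500 = 434.095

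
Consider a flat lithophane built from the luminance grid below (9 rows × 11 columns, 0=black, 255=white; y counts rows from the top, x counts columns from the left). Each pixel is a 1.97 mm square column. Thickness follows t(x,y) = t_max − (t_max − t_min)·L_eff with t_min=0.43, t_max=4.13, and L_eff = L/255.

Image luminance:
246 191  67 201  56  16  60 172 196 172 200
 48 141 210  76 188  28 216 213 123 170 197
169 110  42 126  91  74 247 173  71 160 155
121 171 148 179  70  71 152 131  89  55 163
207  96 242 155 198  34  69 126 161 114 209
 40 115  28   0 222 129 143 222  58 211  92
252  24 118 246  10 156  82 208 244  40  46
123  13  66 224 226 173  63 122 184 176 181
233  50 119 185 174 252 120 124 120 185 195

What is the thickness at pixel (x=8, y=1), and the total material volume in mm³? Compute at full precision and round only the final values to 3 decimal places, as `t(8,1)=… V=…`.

t(8,1)=2.345 V=823.205

span = t_max - t_min = 4.13 - 0.43 = 3.700
L(8,1) = 123, L_eff = 123/255 = 0.482353
t(8,1) = 4.13 - 3.700·0.482353 = 2.345
Σt over all 9·11 pixels = 360599/1700 ≈ 212.1170588
V = pitch²·Σt = 1.97²·360599/1700 = 823.205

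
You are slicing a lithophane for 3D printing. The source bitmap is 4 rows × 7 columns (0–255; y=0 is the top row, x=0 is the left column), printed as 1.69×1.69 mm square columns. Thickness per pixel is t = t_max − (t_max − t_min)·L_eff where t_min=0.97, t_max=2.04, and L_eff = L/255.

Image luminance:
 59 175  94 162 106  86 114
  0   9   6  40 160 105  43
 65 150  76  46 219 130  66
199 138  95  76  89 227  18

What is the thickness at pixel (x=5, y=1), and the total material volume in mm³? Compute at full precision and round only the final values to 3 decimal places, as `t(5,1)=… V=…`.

t(5,1)=1.599 V=130.147

span = t_max - t_min = 2.04 - 0.97 = 1.070
L(5,1) = 105, L_eff = 105/255 = 0.411765
t(5,1) = 2.04 - 1.070·0.411765 = 1.599
Σt over all 4·7 pixels = 1161989/25500 ≈ 45.5681961
V = pitch²·Σt = 1.69²·1161989/25500 = 130.147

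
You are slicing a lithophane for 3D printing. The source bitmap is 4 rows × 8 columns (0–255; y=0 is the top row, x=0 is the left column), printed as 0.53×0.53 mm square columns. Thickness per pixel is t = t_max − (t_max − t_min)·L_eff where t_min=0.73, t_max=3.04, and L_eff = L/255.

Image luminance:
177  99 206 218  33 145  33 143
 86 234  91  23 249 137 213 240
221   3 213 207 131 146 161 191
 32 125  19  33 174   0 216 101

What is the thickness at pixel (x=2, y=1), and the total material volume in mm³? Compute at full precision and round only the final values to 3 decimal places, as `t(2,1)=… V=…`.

t(2,1)=2.216 V=16.384

span = t_max - t_min = 3.04 - 0.73 = 2.310
L(2,1) = 91, L_eff = 91/255 = 0.356863
t(2,1) = 3.04 - 2.310·0.356863 = 2.216
Σt over all 4·8 pixels = 24789/425 ≈ 58.3270588
V = pitch²·Σt = 0.53²·24789/425 = 16.384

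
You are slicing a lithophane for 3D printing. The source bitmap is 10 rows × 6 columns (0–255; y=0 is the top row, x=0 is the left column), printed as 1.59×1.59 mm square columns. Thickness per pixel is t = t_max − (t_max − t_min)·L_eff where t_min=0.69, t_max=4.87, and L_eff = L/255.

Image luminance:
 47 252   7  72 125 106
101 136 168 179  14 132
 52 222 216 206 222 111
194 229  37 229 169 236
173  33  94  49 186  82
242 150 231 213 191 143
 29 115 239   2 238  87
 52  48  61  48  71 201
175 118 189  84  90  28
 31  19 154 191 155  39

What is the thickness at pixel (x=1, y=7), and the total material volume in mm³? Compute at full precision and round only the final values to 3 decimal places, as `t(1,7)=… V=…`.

t(1,7)=4.083 V=419.076

span = t_max - t_min = 4.87 - 0.69 = 4.180
L(1,7) = 48, L_eff = 48/255 = 0.188235
t(1,7) = 4.87 - 4.180·0.188235 = 4.083
Σt over all 10·6 pixels = 704511/4250 ≈ 165.7672941
V = pitch²·Σt = 1.59²·704511/4250 = 419.076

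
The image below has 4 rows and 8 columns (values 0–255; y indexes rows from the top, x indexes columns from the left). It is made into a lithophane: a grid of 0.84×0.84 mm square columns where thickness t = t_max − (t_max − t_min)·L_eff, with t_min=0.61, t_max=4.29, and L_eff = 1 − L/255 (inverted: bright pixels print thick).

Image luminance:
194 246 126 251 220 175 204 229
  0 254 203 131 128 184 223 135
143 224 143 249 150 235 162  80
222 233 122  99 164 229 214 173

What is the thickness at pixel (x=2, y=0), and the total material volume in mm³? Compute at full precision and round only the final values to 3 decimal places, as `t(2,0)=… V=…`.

t(2,0)=2.428 V=72.273

span = t_max - t_min = 4.29 - 0.61 = 3.680
L(2,0) = 126, L_eff = 1 - 126/255 = 0.505882 (inverted)
t(2,0) = 4.29 - 3.680·0.505882 = 2.428
Σt over all 4·8 pixels = 43532/425 ≈ 102.4282353
V = pitch²·Σt = 0.84²·43532/425 = 72.273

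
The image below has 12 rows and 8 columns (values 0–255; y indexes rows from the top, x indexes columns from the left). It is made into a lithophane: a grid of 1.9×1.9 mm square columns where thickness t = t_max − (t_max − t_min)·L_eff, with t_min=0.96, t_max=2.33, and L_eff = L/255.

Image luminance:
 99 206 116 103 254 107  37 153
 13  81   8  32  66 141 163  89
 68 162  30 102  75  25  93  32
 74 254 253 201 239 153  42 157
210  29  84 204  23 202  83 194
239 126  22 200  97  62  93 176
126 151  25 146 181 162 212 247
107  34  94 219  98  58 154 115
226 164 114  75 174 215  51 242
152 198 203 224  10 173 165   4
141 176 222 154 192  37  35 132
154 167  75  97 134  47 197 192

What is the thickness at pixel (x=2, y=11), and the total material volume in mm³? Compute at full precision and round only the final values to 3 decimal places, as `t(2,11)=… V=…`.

span = t_max - t_min = 2.33 - 0.96 = 1.370
L(2,11) = 75, L_eff = 75/255 = 0.294118
t(2,11) = 2.33 - 1.370·0.294118 = 1.927
Σt over all 12·8 pixels = 4012849/25500 ≈ 157.3666275
V = pitch²·Σt = 1.9²·4012849/25500 = 568.094

t(2,11)=1.927 V=568.094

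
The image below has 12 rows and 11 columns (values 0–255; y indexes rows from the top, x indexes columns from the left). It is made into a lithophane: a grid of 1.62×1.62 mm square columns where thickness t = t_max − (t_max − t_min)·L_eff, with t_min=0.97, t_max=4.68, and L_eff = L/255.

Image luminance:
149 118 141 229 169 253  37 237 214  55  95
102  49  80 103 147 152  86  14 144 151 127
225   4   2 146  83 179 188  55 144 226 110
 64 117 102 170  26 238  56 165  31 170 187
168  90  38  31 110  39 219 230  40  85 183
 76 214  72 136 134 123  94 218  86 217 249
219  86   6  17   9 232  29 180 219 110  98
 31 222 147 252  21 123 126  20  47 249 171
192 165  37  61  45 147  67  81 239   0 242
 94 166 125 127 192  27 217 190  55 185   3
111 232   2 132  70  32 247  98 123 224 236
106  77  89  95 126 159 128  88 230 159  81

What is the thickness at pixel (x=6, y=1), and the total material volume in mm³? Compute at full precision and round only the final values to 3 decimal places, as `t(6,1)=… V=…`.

t(6,1)=3.429 V=990.934

span = t_max - t_min = 4.68 - 0.97 = 3.710
L(6,1) = 86, L_eff = 86/255 = 0.337255
t(6,1) = 4.68 - 3.710·0.337255 = 3.429
Σt over all 12·11 pixels = 2407103/6375 ≈ 377.5847843
V = pitch²·Σt = 1.62²·2407103/6375 = 990.934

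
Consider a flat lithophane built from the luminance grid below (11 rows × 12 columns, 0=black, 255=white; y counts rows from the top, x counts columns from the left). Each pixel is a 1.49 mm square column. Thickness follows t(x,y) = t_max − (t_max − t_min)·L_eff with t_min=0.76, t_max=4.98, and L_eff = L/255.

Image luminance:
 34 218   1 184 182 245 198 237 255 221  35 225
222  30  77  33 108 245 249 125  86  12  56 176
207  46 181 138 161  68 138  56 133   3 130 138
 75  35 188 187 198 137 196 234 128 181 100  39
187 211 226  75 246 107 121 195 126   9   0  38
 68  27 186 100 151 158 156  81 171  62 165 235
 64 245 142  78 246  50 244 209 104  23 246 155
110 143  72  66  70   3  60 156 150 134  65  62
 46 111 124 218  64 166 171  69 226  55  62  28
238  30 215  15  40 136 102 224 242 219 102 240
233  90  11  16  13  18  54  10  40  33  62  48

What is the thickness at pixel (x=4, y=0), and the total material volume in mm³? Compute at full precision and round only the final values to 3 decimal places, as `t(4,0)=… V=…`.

t(4,0)=1.968 V=859.800

span = t_max - t_min = 4.98 - 0.76 = 4.220
L(4,0) = 182, L_eff = 182/255 = 0.713725
t(4,0) = 4.98 - 4.220·0.713725 = 1.968
Σt over all 11·12 pixels = 387.28
V = pitch²·Σt = 1.49²·387.28 = 859.800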